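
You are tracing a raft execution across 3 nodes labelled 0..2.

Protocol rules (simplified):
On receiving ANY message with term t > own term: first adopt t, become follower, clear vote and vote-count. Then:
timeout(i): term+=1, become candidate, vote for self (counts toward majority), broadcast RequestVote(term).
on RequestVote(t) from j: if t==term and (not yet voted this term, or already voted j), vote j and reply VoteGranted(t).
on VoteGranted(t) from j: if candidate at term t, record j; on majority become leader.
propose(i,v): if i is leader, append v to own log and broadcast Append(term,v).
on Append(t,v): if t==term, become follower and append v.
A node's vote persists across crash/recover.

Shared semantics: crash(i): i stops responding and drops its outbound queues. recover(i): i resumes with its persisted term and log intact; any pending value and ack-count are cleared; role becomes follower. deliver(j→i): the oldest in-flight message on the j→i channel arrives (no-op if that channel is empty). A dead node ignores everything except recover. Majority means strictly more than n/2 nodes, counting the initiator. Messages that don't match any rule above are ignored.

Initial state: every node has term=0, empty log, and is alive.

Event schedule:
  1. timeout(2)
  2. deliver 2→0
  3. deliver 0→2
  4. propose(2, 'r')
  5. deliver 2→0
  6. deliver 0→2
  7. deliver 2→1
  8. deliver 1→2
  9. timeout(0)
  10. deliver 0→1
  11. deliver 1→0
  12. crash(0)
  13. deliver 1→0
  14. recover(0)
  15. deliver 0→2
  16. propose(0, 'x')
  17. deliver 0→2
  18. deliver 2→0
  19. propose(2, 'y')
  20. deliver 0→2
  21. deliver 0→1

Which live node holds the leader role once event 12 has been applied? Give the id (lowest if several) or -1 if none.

after 1 — timeout(2): n2:cand/t1/[-]
after 2 — deliver 2→0: n0:foll/t1/[-]
after 3 — deliver 0→2: n2:lead/t1/[-]
after 4 — propose(2,'r'): n2:lead/t1/[r]
after 5 — deliver 2→0: n0:foll/t1/[r]
after 6 — deliver 0→2: ·
after 7 — deliver 2→1: n1:foll/t1/[-]
after 8 — deliver 1→2: ·
after 9 — timeout(0): n0:cand/t2/[r]
after 10 — deliver 0→1: n1:foll/t2/[-]
after 11 — deliver 1→0: n0:lead/t2/[r]
after 12 — crash(0): n0:✗lead/t2/[r]

2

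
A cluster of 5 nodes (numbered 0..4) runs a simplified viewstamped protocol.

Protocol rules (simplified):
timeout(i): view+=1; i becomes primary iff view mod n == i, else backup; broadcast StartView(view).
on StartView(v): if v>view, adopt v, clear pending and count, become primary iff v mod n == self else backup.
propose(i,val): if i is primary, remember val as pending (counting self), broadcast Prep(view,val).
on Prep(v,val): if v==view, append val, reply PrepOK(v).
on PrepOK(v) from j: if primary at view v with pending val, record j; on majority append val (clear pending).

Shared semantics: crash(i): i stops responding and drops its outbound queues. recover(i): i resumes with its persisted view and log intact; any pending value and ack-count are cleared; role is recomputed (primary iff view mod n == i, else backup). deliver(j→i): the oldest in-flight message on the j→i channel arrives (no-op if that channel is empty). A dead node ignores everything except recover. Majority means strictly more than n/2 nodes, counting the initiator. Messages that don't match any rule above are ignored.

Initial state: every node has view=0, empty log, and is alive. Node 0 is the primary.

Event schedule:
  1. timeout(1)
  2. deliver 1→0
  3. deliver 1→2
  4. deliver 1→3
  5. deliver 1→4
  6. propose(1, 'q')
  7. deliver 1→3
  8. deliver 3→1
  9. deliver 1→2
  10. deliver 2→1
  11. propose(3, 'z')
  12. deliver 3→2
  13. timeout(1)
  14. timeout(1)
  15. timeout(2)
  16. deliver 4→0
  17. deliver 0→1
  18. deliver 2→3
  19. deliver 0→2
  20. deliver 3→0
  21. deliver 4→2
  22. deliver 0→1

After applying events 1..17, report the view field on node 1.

3

after 1 — timeout(1): n1:prim/v1/[-]
after 2 — deliver 1→0: n0:back/v1/[-]
after 3 — deliver 1→2: n2:back/v1/[-]
after 4 — deliver 1→3: n3:back/v1/[-]
after 5 — deliver 1→4: n4:back/v1/[-]
after 6 — propose(1,'q'): ·
after 7 — deliver 1→3: n3:back/v1/[q]
after 8 — deliver 3→1: ·
after 9 — deliver 1→2: n2:back/v1/[q]
after 10 — deliver 2→1: n1:prim/v1/[q]
after 11 — propose(3,'z'): ·
after 12 — deliver 3→2: ·
after 13 — timeout(1): n1:back/v2/[q]
after 14 — timeout(1): n1:back/v3/[q]
after 15 — timeout(2): n2:prim/v2/[q]
after 16 — deliver 4→0: ·
after 17 — deliver 0→1: ·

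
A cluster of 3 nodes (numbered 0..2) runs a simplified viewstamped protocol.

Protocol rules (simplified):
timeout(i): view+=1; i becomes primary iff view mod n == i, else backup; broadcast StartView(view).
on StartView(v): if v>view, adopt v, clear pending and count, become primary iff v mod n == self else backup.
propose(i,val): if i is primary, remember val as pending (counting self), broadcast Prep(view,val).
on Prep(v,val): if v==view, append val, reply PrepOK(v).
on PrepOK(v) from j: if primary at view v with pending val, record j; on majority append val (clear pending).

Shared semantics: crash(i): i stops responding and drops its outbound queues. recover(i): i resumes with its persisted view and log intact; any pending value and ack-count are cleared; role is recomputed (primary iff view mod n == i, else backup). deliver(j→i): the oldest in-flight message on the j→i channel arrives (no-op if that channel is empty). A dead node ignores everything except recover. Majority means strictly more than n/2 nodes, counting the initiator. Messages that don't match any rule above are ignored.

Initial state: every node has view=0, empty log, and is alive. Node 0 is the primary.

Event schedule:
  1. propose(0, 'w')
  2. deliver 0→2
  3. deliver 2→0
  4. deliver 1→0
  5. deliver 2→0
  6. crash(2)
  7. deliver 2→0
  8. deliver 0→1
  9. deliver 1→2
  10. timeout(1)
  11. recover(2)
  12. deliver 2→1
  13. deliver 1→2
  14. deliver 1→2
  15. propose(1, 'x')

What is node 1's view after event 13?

1

1. propose(0,'w'):  nop
2. deliver 0→2:  <2:back v0 w>
3. deliver 2→0:  <0:prim v0 w>
4. deliver 1→0:  nop
5. deliver 2→0:  nop
6. crash(2):  <2:✗back v0 w>
7. deliver 2→0:  nop
8. deliver 0→1:  <1:back v0 w>
9. deliver 1→2:  nop
10. timeout(1):  <1:prim v1 w>
11. recover(2):  <2:back v0 w>
12. deliver 2→1:  nop
13. deliver 1→2:  <2:back v1 w>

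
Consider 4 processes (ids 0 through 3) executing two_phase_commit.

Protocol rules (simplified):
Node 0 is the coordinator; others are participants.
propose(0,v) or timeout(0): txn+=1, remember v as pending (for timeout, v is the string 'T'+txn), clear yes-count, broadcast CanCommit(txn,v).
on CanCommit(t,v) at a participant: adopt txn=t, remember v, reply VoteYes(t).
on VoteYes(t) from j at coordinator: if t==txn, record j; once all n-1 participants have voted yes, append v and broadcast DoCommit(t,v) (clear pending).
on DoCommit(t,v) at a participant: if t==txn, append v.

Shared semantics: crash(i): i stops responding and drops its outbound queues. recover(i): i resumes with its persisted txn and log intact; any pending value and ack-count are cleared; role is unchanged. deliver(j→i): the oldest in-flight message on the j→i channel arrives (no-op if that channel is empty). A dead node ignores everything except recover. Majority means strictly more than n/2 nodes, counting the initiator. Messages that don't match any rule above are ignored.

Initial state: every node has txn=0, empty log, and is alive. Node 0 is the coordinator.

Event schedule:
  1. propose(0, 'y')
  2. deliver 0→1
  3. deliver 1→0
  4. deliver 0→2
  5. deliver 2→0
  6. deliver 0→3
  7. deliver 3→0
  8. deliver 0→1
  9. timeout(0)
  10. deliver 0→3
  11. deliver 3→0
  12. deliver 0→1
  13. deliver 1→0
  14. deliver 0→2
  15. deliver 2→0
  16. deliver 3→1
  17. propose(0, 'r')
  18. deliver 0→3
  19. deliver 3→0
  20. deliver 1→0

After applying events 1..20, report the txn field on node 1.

e1 propose(0,'y'): 0[coor,t=1,-]
e2 deliver 0→1: 1[part,t=1,-]
e3 deliver 1→0: ·
e4 deliver 0→2: 2[part,t=1,-]
e5 deliver 2→0: ·
e6 deliver 0→3: 3[part,t=1,-]
e7 deliver 3→0: 0[coor,t=1,y]
e8 deliver 0→1: 1[part,t=1,y]
e9 timeout(0): 0[coor,t=2,y]
e10 deliver 0→3: 3[part,t=1,y]
e11 deliver 3→0: ·
e12 deliver 0→1: 1[part,t=2,y]
e13 deliver 1→0: ·
e14 deliver 0→2: 2[part,t=1,y]
e15 deliver 2→0: ·
e16 deliver 3→1: ·
e17 propose(0,'r'): 0[coor,t=3,y]
e18 deliver 0→3: 3[part,t=2,y]
e19 deliver 3→0: ·
e20 deliver 1→0: ·

2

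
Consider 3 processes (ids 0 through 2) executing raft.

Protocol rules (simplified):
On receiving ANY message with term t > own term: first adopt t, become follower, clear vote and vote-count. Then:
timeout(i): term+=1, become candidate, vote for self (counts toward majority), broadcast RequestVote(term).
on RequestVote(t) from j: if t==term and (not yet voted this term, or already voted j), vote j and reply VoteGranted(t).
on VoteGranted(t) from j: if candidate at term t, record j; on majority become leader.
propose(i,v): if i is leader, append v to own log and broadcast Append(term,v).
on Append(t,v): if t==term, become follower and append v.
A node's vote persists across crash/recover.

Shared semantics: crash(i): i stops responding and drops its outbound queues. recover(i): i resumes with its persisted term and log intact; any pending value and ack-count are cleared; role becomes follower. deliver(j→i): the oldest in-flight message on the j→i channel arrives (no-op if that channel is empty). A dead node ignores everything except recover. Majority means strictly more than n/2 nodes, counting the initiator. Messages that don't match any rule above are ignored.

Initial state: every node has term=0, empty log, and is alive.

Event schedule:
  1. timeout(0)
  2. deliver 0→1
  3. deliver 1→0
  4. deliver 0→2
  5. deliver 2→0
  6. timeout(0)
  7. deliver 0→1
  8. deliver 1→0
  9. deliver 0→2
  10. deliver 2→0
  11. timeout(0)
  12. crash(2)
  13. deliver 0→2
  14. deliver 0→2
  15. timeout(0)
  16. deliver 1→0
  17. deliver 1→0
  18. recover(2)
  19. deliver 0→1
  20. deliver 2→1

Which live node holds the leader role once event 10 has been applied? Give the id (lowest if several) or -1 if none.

e1 timeout(0): 0[cand,t=1,-]
e2 deliver 0→1: 1[foll,t=1,-]
e3 deliver 1→0: 0[lead,t=1,-]
e4 deliver 0→2: 2[foll,t=1,-]
e5 deliver 2→0: ·
e6 timeout(0): 0[cand,t=2,-]
e7 deliver 0→1: 1[foll,t=2,-]
e8 deliver 1→0: 0[lead,t=2,-]
e9 deliver 0→2: 2[foll,t=2,-]
e10 deliver 2→0: ·

0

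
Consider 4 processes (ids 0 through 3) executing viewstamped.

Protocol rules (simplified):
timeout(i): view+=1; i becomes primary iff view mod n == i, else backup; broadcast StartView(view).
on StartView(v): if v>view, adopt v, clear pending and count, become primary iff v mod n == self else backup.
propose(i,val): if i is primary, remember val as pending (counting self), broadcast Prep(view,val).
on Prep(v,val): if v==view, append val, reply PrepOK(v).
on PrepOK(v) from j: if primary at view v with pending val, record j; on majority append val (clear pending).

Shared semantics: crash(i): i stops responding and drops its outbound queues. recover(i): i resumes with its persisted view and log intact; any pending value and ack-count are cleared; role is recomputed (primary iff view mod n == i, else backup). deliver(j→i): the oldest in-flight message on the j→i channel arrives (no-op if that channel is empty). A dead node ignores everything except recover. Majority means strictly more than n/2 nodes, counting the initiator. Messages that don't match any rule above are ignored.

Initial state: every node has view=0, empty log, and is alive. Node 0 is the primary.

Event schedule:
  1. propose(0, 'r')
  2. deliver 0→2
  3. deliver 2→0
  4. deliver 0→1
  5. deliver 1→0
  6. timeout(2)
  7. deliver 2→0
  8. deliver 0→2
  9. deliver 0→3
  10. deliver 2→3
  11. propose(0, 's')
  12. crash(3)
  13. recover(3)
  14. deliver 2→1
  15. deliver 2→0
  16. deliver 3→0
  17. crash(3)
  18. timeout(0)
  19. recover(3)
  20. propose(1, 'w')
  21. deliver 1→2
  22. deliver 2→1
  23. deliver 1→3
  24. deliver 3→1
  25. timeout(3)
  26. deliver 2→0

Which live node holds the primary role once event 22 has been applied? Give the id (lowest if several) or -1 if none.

1

1. propose(0,'r'):  nop
2. deliver 0→2:  <2:back v0 r>
3. deliver 2→0:  nop
4. deliver 0→1:  <1:back v0 r>
5. deliver 1→0:  <0:prim v0 r>
6. timeout(2):  <2:back v1 r>
7. deliver 2→0:  <0:back v1 r>
8. deliver 0→2:  nop
9. deliver 0→3:  <3:back v0 r>
10. deliver 2→3:  <3:back v1 r>
11. propose(0,'s'):  nop
12. crash(3):  <3:✗back v1 r>
13. recover(3):  <3:back v1 r>
14. deliver 2→1:  <1:prim v1 r>
15. deliver 2→0:  nop
16. deliver 3→0:  nop
17. crash(3):  <3:✗back v1 r>
18. timeout(0):  <0:back v2 r>
19. recover(3):  <3:back v1 r>
20. propose(1,'w'):  nop
21. deliver 1→2:  <2:back v1 r,w>
22. deliver 2→1:  nop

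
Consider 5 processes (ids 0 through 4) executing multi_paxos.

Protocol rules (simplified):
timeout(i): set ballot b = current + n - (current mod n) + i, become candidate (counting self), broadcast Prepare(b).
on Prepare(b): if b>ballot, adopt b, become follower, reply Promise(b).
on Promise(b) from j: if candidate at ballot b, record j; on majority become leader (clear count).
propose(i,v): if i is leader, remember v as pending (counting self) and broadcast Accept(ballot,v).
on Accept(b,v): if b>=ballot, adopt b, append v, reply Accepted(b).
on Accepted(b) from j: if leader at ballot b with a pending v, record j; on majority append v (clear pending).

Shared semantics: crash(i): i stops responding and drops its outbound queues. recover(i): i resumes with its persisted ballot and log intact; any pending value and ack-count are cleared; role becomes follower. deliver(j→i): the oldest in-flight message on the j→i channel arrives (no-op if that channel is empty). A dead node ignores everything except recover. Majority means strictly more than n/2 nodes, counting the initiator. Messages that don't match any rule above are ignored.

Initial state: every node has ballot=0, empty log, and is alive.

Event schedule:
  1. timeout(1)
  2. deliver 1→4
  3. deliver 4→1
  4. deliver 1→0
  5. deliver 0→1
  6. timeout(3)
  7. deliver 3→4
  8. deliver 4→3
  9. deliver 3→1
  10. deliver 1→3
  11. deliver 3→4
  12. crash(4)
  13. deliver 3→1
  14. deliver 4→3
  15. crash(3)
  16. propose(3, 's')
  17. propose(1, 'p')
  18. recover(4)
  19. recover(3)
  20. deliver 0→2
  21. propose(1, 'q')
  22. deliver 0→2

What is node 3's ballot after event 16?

[1] timeout(1) → N1(cand b6 [-])
[2] deliver 1→4 → N4(foll b6 [-])
[3] deliver 4→1 → ∅
[4] deliver 1→0 → N0(foll b6 [-])
[5] deliver 0→1 → N1(lead b6 [-])
[6] timeout(3) → N3(cand b8 [-])
[7] deliver 3→4 → N4(foll b8 [-])
[8] deliver 4→3 → ∅
[9] deliver 3→1 → N1(foll b8 [-])
[10] deliver 1→3 → ∅
[11] deliver 3→4 → ∅
[12] crash(4) → N4(✗foll b8 [-])
[13] deliver 3→1 → ∅
[14] deliver 4→3 → ∅
[15] crash(3) → N3(✗cand b8 [-])
[16] propose(3,'s') → ∅

8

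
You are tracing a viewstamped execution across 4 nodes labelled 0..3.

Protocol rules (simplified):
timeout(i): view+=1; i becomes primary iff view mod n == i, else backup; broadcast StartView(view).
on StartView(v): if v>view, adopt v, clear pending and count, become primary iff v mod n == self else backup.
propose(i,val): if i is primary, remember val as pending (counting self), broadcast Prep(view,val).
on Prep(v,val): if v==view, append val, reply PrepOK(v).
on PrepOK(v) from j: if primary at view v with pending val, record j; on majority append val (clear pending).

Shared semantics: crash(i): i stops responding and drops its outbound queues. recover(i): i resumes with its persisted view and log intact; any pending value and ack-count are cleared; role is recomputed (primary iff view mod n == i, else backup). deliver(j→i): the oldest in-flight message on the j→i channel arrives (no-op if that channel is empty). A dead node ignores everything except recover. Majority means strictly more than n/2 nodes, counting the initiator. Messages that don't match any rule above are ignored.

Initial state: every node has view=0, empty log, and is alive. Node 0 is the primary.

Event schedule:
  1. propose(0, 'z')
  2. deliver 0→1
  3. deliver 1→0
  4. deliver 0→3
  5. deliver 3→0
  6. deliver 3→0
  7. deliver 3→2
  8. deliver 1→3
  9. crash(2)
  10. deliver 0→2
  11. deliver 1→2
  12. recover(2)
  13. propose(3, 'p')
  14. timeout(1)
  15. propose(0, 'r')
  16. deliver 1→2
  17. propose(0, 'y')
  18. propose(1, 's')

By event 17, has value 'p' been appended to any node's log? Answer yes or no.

no

step 1 propose(0,'z'): —
step 2 deliver 0→1: 1={back,v=0,log=z}
step 3 deliver 1→0: —
step 4 deliver 0→3: 3={back,v=0,log=z}
step 5 deliver 3→0: 0={prim,v=0,log=z}
step 6 deliver 3→0: —
step 7 deliver 3→2: —
step 8 deliver 1→3: —
step 9 crash(2): 2={✗back,v=0,log=-}
step 10 deliver 0→2: —
step 11 deliver 1→2: —
step 12 recover(2): 2={back,v=0,log=-}
step 13 propose(3,'p'): —
step 14 timeout(1): 1={prim,v=1,log=z}
step 15 propose(0,'r'): —
step 16 deliver 1→2: 2={back,v=1,log=-}
step 17 propose(0,'y'): —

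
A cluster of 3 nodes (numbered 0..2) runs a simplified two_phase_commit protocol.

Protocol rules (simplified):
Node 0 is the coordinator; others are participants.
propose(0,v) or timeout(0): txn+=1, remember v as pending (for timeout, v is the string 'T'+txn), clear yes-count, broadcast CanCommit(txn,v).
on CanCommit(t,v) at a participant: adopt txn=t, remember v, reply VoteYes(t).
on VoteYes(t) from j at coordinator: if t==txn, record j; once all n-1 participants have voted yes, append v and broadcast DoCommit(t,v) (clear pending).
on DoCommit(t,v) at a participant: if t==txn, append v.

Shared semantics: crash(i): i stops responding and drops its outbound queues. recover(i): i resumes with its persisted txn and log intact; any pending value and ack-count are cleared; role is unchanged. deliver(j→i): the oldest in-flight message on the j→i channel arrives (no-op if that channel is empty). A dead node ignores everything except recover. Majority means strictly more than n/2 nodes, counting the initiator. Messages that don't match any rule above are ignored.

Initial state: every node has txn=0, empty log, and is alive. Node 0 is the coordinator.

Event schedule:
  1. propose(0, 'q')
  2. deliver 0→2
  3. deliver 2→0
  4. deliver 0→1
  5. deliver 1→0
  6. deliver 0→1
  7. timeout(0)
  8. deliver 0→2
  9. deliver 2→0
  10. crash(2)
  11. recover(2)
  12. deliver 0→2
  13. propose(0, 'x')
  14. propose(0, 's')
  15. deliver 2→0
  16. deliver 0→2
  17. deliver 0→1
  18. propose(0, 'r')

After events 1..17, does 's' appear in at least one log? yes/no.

after 1 — propose(0,'q'): n0:coor/t1/[-]
after 2 — deliver 0→2: n2:part/t1/[-]
after 3 — deliver 2→0: ·
after 4 — deliver 0→1: n1:part/t1/[-]
after 5 — deliver 1→0: n0:coor/t1/[q]
after 6 — deliver 0→1: n1:part/t1/[q]
after 7 — timeout(0): n0:coor/t2/[q]
after 8 — deliver 0→2: n2:part/t1/[q]
after 9 — deliver 2→0: ·
after 10 — crash(2): n2:✗part/t1/[q]
after 11 — recover(2): n2:part/t1/[q]
after 12 — deliver 0→2: n2:part/t2/[q]
after 13 — propose(0,'x'): n0:coor/t3/[q]
after 14 — propose(0,'s'): n0:coor/t4/[q]
after 15 — deliver 2→0: ·
after 16 — deliver 0→2: n2:part/t3/[q]
after 17 — deliver 0→1: n1:part/t2/[q]

no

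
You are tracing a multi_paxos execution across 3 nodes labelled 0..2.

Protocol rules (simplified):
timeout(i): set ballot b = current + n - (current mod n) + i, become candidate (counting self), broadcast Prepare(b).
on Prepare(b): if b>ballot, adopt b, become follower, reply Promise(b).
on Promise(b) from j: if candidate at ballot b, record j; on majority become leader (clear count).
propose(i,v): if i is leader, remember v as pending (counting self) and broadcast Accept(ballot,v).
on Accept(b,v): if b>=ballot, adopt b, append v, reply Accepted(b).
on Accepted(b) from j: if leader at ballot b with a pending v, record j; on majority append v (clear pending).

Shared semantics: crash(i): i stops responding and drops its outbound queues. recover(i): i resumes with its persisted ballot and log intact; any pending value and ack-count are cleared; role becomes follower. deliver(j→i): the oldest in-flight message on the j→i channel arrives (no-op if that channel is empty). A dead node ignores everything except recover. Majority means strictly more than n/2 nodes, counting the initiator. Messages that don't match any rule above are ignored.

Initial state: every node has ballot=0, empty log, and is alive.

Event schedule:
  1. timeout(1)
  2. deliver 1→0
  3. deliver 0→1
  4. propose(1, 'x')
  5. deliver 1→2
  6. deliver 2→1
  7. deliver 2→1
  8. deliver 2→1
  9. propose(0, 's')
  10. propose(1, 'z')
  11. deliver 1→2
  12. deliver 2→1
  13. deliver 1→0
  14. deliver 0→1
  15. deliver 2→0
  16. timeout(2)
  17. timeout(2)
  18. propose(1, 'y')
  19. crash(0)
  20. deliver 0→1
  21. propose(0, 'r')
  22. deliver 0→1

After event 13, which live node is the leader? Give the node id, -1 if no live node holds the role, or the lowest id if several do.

1

[1] timeout(1) → N1(cand b4 [-])
[2] deliver 1→0 → N0(foll b4 [-])
[3] deliver 0→1 → N1(lead b4 [-])
[4] propose(1,'x') → ∅
[5] deliver 1→2 → N2(foll b4 [-])
[6] deliver 2→1 → ∅
[7] deliver 2→1 → ∅
[8] deliver 2→1 → ∅
[9] propose(0,'s') → ∅
[10] propose(1,'z') → ∅
[11] deliver 1→2 → N2(foll b4 [x])
[12] deliver 2→1 → N1(lead b4 [z])
[13] deliver 1→0 → N0(foll b4 [x])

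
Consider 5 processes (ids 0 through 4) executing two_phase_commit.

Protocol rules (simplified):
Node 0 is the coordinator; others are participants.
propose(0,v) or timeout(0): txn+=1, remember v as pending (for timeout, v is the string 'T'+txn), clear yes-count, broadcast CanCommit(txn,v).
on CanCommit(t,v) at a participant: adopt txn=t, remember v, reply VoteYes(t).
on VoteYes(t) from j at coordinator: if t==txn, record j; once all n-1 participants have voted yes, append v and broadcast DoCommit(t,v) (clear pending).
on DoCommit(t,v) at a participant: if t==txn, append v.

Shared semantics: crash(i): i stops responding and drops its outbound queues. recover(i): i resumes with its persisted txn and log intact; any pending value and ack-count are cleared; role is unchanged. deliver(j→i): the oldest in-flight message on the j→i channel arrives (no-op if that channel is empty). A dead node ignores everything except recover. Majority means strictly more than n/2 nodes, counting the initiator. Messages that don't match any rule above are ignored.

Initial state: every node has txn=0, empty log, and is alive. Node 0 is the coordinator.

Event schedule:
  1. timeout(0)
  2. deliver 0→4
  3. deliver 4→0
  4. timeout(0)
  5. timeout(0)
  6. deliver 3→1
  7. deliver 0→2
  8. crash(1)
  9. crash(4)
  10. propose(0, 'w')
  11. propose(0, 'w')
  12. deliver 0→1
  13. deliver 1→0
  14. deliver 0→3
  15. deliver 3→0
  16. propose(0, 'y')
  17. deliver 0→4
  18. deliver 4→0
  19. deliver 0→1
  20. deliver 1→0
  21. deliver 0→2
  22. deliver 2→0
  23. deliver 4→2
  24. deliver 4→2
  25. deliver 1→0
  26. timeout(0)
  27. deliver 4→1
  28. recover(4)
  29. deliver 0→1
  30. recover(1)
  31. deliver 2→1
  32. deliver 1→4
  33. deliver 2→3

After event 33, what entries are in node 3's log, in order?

empty

e1 timeout(0): 0[coor,t=1,-]
e2 deliver 0→4: 4[part,t=1,-]
e3 deliver 4→0: ·
e4 timeout(0): 0[coor,t=2,-]
e5 timeout(0): 0[coor,t=3,-]
e6 deliver 3→1: ·
e7 deliver 0→2: 2[part,t=1,-]
e8 crash(1): 1[✗part,t=0,-]
e9 crash(4): 4[✗part,t=1,-]
e10 propose(0,'w'): 0[coor,t=4,-]
e11 propose(0,'w'): 0[coor,t=5,-]
e12 deliver 0→1: ·
e13 deliver 1→0: ·
e14 deliver 0→3: 3[part,t=1,-]
e15 deliver 3→0: ·
e16 propose(0,'y'): 0[coor,t=6,-]
e17 deliver 0→4: ·
e18 deliver 4→0: ·
e19 deliver 0→1: ·
e20 deliver 1→0: ·
e21 deliver 0→2: 2[part,t=2,-]
e22 deliver 2→0: ·
e23 deliver 4→2: ·
e24 deliver 4→2: ·
e25 deliver 1→0: ·
e26 timeout(0): 0[coor,t=7,-]
e27 deliver 4→1: ·
e28 recover(4): 4[part,t=1,-]
e29 deliver 0→1: ·
e30 recover(1): 1[part,t=0,-]
e31 deliver 2→1: ·
e32 deliver 1→4: ·
e33 deliver 2→3: ·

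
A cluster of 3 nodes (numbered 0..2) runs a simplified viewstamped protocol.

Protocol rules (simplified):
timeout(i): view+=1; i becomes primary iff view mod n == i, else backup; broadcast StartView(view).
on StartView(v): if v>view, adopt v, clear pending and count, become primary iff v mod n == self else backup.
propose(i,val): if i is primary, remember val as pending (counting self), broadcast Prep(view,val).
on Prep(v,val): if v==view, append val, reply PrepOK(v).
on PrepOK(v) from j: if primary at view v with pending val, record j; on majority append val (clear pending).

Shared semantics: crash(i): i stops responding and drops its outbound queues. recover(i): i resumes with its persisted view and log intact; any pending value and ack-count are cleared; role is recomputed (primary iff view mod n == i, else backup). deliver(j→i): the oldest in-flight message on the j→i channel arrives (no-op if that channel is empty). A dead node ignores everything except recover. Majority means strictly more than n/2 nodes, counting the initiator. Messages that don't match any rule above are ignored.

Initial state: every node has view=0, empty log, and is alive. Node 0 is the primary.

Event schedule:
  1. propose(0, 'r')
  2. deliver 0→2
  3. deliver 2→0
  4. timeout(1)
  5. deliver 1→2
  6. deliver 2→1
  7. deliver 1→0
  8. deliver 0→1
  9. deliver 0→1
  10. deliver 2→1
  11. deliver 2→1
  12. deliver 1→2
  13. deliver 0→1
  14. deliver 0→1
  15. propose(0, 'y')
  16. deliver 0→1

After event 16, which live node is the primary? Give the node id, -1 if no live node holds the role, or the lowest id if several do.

1. propose(0,'r'):  nop
2. deliver 0→2:  <2:back v0 r>
3. deliver 2→0:  <0:prim v0 r>
4. timeout(1):  <1:prim v1 ->
5. deliver 1→2:  <2:back v1 r>
6. deliver 2→1:  nop
7. deliver 1→0:  <0:back v1 r>
8. deliver 0→1:  nop
9. deliver 0→1:  nop
10. deliver 2→1:  nop
11. deliver 2→1:  nop
12. deliver 1→2:  nop
13. deliver 0→1:  nop
14. deliver 0→1:  nop
15. propose(0,'y'):  nop
16. deliver 0→1:  nop

1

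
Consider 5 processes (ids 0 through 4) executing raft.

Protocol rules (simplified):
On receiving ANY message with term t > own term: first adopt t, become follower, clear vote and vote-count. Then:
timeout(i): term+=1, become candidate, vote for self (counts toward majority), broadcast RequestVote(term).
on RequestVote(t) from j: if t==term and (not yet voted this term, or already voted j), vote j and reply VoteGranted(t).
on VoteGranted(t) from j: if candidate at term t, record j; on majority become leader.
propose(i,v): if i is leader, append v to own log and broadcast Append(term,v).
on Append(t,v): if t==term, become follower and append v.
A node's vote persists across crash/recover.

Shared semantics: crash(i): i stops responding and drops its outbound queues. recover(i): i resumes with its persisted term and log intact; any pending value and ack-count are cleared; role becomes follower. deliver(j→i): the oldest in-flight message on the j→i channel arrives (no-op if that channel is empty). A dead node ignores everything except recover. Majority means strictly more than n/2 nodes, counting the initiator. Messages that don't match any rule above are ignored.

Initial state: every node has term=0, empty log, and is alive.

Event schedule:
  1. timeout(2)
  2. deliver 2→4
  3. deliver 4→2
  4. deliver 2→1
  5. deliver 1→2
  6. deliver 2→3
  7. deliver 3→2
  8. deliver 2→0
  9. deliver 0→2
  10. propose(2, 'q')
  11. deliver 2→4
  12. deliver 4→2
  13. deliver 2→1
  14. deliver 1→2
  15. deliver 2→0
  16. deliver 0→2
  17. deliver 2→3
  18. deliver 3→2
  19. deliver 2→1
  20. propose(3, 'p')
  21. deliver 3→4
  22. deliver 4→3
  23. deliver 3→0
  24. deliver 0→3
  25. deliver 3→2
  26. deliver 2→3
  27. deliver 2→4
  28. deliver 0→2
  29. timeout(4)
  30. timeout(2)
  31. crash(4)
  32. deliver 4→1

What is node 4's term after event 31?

after 1 — timeout(2): n2:cand/t1/[-]
after 2 — deliver 2→4: n4:foll/t1/[-]
after 3 — deliver 4→2: ·
after 4 — deliver 2→1: n1:foll/t1/[-]
after 5 — deliver 1→2: n2:lead/t1/[-]
after 6 — deliver 2→3: n3:foll/t1/[-]
after 7 — deliver 3→2: ·
after 8 — deliver 2→0: n0:foll/t1/[-]
after 9 — deliver 0→2: ·
after 10 — propose(2,'q'): n2:lead/t1/[q]
after 11 — deliver 2→4: n4:foll/t1/[q]
after 12 — deliver 4→2: ·
after 13 — deliver 2→1: n1:foll/t1/[q]
after 14 — deliver 1→2: ·
after 15 — deliver 2→0: n0:foll/t1/[q]
after 16 — deliver 0→2: ·
after 17 — deliver 2→3: n3:foll/t1/[q]
after 18 — deliver 3→2: ·
after 19 — deliver 2→1: ·
after 20 — propose(3,'p'): ·
after 21 — deliver 3→4: ·
after 22 — deliver 4→3: ·
after 23 — deliver 3→0: ·
after 24 — deliver 0→3: ·
after 25 — deliver 3→2: ·
after 26 — deliver 2→3: ·
after 27 — deliver 2→4: ·
after 28 — deliver 0→2: ·
after 29 — timeout(4): n4:cand/t2/[q]
after 30 — timeout(2): n2:cand/t2/[q]
after 31 — crash(4): n4:✗cand/t2/[q]

2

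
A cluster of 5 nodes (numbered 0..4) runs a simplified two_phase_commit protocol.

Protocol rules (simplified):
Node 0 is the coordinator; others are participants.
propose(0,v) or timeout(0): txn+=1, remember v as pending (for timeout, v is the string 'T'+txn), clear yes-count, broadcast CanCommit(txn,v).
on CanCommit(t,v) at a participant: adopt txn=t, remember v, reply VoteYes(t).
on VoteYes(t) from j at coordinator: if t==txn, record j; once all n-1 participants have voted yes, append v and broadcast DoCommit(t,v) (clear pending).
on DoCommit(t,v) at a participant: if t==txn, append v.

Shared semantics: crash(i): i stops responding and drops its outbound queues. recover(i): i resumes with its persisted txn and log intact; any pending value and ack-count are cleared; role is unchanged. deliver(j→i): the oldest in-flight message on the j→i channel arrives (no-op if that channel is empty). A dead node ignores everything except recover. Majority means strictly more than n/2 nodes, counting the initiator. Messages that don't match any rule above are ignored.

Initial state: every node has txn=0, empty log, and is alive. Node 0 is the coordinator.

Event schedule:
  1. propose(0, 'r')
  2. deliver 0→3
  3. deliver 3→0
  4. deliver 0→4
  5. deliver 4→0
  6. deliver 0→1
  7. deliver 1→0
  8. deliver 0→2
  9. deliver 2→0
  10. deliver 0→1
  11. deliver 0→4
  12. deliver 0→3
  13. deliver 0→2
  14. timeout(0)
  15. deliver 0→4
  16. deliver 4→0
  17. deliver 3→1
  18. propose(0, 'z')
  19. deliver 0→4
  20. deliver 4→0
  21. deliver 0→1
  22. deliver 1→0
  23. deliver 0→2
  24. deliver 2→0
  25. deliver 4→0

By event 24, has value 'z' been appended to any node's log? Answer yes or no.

no

step 1 propose(0,'r'): 0={coor,t=1,log=-}
step 2 deliver 0→3: 3={part,t=1,log=-}
step 3 deliver 3→0: —
step 4 deliver 0→4: 4={part,t=1,log=-}
step 5 deliver 4→0: —
step 6 deliver 0→1: 1={part,t=1,log=-}
step 7 deliver 1→0: —
step 8 deliver 0→2: 2={part,t=1,log=-}
step 9 deliver 2→0: 0={coor,t=1,log=r}
step 10 deliver 0→1: 1={part,t=1,log=r}
step 11 deliver 0→4: 4={part,t=1,log=r}
step 12 deliver 0→3: 3={part,t=1,log=r}
step 13 deliver 0→2: 2={part,t=1,log=r}
step 14 timeout(0): 0={coor,t=2,log=r}
step 15 deliver 0→4: 4={part,t=2,log=r}
step 16 deliver 4→0: —
step 17 deliver 3→1: —
step 18 propose(0,'z'): 0={coor,t=3,log=r}
step 19 deliver 0→4: 4={part,t=3,log=r}
step 20 deliver 4→0: —
step 21 deliver 0→1: 1={part,t=2,log=r}
step 22 deliver 1→0: —
step 23 deliver 0→2: 2={part,t=2,log=r}
step 24 deliver 2→0: —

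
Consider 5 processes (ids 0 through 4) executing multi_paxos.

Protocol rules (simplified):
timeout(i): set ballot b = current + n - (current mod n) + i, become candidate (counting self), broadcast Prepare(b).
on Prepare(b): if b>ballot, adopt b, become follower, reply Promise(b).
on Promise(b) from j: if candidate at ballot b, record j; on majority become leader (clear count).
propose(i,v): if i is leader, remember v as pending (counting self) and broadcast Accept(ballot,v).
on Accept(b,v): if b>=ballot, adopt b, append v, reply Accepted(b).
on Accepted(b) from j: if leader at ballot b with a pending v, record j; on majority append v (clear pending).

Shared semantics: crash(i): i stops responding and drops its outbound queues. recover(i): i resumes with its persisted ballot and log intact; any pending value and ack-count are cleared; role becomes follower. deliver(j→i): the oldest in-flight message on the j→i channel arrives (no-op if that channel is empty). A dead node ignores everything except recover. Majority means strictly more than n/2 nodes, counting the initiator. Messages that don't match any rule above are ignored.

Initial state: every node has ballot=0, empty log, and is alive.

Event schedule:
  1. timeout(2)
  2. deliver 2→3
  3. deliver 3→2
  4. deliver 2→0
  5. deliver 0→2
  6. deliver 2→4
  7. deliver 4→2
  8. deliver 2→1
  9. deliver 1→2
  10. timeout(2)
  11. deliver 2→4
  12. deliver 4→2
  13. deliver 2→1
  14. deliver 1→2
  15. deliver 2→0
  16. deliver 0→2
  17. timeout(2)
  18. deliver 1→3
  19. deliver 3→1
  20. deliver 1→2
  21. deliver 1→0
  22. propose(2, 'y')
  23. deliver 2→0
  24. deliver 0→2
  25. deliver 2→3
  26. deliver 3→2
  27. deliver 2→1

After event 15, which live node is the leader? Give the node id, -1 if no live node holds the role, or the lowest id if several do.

after 1 — timeout(2): n2:cand/b7/[-]
after 2 — deliver 2→3: n3:foll/b7/[-]
after 3 — deliver 3→2: ·
after 4 — deliver 2→0: n0:foll/b7/[-]
after 5 — deliver 0→2: n2:lead/b7/[-]
after 6 — deliver 2→4: n4:foll/b7/[-]
after 7 — deliver 4→2: ·
after 8 — deliver 2→1: n1:foll/b7/[-]
after 9 — deliver 1→2: ·
after 10 — timeout(2): n2:cand/b12/[-]
after 11 — deliver 2→4: n4:foll/b12/[-]
after 12 — deliver 4→2: ·
after 13 — deliver 2→1: n1:foll/b12/[-]
after 14 — deliver 1→2: n2:lead/b12/[-]
after 15 — deliver 2→0: n0:foll/b12/[-]

2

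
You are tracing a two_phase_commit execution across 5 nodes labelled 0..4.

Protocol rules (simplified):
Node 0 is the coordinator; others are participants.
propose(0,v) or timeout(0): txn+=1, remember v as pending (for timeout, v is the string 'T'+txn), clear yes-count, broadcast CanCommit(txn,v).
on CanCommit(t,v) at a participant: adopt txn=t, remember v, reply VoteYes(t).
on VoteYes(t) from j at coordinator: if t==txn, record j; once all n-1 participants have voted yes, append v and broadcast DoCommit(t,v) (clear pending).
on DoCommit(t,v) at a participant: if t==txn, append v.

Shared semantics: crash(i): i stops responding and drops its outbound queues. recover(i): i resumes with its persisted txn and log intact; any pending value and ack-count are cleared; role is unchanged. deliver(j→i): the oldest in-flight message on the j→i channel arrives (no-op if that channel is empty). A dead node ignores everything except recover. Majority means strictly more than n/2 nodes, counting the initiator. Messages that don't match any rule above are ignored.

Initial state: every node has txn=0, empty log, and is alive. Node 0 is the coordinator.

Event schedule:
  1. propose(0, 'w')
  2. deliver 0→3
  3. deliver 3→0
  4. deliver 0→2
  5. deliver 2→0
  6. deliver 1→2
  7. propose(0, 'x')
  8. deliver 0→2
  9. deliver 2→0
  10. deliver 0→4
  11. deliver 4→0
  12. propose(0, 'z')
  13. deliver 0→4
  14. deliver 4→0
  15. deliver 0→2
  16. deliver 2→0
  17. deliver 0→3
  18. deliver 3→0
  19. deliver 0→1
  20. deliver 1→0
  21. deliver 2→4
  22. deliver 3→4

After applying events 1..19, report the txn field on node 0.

e1 propose(0,'w'): 0[coor,t=1,-]
e2 deliver 0→3: 3[part,t=1,-]
e3 deliver 3→0: ·
e4 deliver 0→2: 2[part,t=1,-]
e5 deliver 2→0: ·
e6 deliver 1→2: ·
e7 propose(0,'x'): 0[coor,t=2,-]
e8 deliver 0→2: 2[part,t=2,-]
e9 deliver 2→0: ·
e10 deliver 0→4: 4[part,t=1,-]
e11 deliver 4→0: ·
e12 propose(0,'z'): 0[coor,t=3,-]
e13 deliver 0→4: 4[part,t=2,-]
e14 deliver 4→0: ·
e15 deliver 0→2: 2[part,t=3,-]
e16 deliver 2→0: ·
e17 deliver 0→3: 3[part,t=2,-]
e18 deliver 3→0: ·
e19 deliver 0→1: 1[part,t=1,-]

3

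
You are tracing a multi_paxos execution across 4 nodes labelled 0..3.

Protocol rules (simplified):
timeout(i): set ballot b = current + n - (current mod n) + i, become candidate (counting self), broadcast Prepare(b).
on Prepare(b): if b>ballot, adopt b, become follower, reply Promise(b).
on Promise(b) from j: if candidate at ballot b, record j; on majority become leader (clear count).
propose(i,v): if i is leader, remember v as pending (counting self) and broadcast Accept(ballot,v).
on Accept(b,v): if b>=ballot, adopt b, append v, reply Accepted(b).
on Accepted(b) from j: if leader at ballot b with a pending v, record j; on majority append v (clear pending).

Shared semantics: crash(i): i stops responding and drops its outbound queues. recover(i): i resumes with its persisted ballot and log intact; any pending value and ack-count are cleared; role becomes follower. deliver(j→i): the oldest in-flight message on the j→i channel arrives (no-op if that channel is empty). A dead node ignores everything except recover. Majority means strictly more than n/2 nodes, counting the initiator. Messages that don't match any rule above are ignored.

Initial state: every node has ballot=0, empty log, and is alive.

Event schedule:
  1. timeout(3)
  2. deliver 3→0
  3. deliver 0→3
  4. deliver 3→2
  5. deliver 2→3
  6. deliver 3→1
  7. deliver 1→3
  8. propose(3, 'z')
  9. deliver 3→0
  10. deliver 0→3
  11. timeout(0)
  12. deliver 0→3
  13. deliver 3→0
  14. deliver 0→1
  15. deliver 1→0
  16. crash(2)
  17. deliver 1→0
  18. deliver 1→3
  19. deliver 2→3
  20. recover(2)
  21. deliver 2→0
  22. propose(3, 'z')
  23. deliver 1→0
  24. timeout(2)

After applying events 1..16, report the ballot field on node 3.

8

after 1 — timeout(3): n3:cand/b7/[-]
after 2 — deliver 3→0: n0:foll/b7/[-]
after 3 — deliver 0→3: ·
after 4 — deliver 3→2: n2:foll/b7/[-]
after 5 — deliver 2→3: n3:lead/b7/[-]
after 6 — deliver 3→1: n1:foll/b7/[-]
after 7 — deliver 1→3: ·
after 8 — propose(3,'z'): ·
after 9 — deliver 3→0: n0:foll/b7/[z]
after 10 — deliver 0→3: ·
after 11 — timeout(0): n0:cand/b8/[z]
after 12 — deliver 0→3: n3:foll/b8/[-]
after 13 — deliver 3→0: ·
after 14 — deliver 0→1: n1:foll/b8/[-]
after 15 — deliver 1→0: n0:lead/b8/[z]
after 16 — crash(2): n2:✗foll/b7/[-]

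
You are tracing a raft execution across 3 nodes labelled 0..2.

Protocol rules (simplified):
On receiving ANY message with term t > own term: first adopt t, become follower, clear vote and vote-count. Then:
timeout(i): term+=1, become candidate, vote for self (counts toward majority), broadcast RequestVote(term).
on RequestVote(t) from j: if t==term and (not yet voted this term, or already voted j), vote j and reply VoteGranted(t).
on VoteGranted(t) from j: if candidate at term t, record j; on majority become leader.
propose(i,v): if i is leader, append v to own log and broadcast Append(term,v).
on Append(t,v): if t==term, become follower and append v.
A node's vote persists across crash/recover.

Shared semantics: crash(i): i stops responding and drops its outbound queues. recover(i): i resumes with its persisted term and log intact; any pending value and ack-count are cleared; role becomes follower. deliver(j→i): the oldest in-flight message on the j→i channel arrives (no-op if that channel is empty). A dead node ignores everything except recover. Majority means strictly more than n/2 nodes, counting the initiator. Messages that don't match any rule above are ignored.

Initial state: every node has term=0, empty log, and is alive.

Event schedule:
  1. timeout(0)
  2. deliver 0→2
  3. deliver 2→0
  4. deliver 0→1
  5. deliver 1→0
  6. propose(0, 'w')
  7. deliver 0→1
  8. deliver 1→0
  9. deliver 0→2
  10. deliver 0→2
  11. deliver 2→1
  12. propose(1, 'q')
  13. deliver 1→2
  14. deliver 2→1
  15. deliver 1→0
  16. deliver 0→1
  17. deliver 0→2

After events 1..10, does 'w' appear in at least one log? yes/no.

yes

step 1 timeout(0): 0={cand,t=1,log=-}
step 2 deliver 0→2: 2={foll,t=1,log=-}
step 3 deliver 2→0: 0={lead,t=1,log=-}
step 4 deliver 0→1: 1={foll,t=1,log=-}
step 5 deliver 1→0: —
step 6 propose(0,'w'): 0={lead,t=1,log=w}
step 7 deliver 0→1: 1={foll,t=1,log=w}
step 8 deliver 1→0: —
step 9 deliver 0→2: 2={foll,t=1,log=w}
step 10 deliver 0→2: —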